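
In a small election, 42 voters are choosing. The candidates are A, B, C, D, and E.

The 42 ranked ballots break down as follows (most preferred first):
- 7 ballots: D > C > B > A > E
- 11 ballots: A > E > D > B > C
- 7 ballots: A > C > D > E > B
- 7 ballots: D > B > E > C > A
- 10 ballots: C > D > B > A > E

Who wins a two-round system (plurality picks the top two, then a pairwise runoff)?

D

Round 1 first-place votes: A 18, B 0, C 10, D 14, E 0. A and D advance.
Runoff: A is ranked above D on 18 ballots, D above A on 24.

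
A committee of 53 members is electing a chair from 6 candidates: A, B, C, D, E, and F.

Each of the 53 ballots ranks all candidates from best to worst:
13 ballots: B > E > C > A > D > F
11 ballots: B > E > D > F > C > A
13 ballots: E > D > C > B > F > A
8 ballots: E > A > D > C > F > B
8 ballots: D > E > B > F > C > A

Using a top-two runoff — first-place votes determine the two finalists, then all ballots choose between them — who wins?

Round 1 first-place votes: A 0, B 24, C 0, D 8, E 21, F 0. B and E advance.
Runoff: B is ranked above E on 24 ballots, E above B on 29.

E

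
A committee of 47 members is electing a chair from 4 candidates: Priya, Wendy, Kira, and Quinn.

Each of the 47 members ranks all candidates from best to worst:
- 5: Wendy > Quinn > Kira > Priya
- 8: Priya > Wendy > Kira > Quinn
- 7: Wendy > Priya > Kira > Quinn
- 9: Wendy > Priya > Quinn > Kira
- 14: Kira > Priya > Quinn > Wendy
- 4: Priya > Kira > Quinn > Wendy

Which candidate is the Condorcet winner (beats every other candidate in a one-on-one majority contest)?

Priya vs Wendy: 26–21
Priya vs Kira: 28–19
Priya vs Quinn: 42–5
Priya beats every other candidate.

Priya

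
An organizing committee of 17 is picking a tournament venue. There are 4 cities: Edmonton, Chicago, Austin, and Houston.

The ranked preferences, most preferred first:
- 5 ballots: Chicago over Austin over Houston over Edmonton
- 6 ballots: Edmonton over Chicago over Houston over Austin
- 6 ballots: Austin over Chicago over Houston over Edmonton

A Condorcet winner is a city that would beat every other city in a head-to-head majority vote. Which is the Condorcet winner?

Chicago vs Edmonton: 11–6
Chicago vs Austin: 11–6
Chicago vs Houston: 17–0
Chicago beats every other city.

Chicago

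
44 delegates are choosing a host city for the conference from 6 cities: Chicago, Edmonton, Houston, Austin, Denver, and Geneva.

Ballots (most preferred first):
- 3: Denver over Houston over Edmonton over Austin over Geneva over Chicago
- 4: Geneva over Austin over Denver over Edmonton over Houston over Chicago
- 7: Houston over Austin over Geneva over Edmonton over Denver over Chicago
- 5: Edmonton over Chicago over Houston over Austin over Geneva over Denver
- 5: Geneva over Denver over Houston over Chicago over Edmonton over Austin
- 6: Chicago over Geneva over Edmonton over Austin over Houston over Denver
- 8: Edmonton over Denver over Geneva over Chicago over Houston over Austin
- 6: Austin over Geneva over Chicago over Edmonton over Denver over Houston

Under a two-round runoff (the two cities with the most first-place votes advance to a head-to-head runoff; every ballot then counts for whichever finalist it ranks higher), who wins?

Geneva

Round 1 first-place votes: Chicago 6, Edmonton 13, Houston 7, Austin 6, Denver 3, Geneva 9. Edmonton and Geneva advance.
Runoff: Edmonton is ranked above Geneva on 16 ballots, Geneva above Edmonton on 28.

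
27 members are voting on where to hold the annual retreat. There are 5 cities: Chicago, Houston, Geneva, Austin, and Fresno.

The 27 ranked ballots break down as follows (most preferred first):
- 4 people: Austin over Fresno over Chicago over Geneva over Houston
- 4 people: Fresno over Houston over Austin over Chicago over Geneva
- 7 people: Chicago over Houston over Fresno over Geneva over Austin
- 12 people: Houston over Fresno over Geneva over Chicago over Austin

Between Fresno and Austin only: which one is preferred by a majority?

Fresno is ranked above Austin on 23 ballots; Austin above Fresno on 4.

Fresno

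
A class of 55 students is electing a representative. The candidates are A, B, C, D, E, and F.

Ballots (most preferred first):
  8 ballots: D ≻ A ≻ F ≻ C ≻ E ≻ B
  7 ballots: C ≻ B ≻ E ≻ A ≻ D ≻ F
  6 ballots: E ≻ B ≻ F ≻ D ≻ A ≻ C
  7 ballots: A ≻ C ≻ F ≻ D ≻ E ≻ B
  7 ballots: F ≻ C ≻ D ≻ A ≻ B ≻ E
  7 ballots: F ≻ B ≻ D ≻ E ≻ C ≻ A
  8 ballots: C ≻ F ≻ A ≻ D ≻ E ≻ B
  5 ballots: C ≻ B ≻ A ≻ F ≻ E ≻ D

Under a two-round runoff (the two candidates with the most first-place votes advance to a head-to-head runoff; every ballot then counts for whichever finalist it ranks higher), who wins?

F

Round 1 first-place votes: A 7, B 0, C 20, D 8, E 6, F 14. C and F advance.
Runoff: C is ranked above F on 27 ballots, F above C on 28.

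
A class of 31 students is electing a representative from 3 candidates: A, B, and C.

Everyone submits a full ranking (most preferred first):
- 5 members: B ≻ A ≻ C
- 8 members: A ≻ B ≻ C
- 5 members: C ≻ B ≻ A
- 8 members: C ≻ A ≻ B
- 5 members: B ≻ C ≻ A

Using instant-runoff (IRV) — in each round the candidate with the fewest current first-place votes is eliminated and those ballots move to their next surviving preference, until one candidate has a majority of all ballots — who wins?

B

Round 1: A 8, B 10, C 13. A eliminated.
Round 2: B 18, C 13. B has a majority (≥16).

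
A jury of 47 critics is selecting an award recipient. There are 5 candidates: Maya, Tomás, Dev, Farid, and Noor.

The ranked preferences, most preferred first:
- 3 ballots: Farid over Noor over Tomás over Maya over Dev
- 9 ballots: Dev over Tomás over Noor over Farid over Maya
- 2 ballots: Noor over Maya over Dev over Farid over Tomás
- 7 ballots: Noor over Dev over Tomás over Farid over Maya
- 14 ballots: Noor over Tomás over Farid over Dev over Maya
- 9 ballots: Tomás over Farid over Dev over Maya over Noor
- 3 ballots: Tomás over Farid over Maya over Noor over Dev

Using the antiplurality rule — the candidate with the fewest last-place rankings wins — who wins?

Last-place votes: Maya 30, Tomás 2, Dev 6, Farid 0, Noor 9.

Farid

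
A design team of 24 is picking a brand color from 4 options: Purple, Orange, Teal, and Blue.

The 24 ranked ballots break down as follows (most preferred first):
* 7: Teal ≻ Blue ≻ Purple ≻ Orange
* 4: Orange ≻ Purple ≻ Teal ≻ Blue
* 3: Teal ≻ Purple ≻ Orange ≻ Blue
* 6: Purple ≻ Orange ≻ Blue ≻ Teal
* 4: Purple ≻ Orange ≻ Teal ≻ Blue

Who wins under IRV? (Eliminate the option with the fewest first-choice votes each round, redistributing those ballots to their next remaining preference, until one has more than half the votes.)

Round 1: Purple 10, Orange 4, Teal 10, Blue 0. Blue eliminated.
Round 2: Purple 10, Orange 4, Teal 10. Orange eliminated.
Round 3: Purple 14, Teal 10. Purple has a majority (≥13).

Purple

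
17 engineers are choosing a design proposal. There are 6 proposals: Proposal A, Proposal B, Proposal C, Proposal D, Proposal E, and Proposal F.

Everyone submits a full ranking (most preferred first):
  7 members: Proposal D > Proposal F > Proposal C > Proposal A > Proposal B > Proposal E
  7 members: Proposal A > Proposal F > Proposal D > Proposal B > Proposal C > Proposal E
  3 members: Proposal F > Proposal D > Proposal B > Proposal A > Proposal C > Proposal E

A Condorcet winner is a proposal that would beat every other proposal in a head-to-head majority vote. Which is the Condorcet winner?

Proposal F vs Proposal A: 10–7
Proposal F vs Proposal B: 17–0
Proposal F vs Proposal C: 17–0
Proposal F vs Proposal D: 10–7
Proposal F vs Proposal E: 17–0
Proposal F beats every other proposal.

Proposal F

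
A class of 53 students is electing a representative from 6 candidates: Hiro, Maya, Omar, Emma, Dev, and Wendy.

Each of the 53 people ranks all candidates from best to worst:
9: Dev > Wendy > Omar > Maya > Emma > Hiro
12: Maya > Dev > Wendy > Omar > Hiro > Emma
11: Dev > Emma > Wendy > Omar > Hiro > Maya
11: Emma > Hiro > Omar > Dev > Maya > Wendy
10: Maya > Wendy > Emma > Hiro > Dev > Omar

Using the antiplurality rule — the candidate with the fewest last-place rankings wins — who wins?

Last-place votes: Hiro 9, Maya 11, Omar 10, Emma 12, Dev 0, Wendy 11.

Dev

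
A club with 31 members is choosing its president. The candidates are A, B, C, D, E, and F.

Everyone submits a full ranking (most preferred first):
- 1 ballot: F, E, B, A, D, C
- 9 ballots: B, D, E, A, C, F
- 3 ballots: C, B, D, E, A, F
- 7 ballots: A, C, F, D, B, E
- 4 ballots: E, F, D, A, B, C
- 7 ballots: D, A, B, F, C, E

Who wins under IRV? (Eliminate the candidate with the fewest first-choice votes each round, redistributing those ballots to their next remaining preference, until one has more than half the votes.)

D

Round 1: A 7, B 9, C 3, D 7, E 4, F 1. F eliminated.
Round 2: A 7, B 9, C 3, D 7, E 5. C eliminated.
Round 3: A 7, B 12, D 7, E 5. E eliminated.
Round 4: A 7, B 13, D 11. A eliminated.
Round 5: B 13, D 18. D has a majority (≥16).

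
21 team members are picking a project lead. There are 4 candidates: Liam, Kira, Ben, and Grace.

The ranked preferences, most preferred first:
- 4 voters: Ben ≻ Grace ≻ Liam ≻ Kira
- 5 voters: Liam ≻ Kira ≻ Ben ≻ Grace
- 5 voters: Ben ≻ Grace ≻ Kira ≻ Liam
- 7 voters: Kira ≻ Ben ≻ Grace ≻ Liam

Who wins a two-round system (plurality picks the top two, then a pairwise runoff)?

Round 1 first-place votes: Liam 5, Kira 7, Ben 9, Grace 0. Ben and Kira advance.
Runoff: Ben is ranked above Kira on 9 ballots, Kira above Ben on 12.

Kira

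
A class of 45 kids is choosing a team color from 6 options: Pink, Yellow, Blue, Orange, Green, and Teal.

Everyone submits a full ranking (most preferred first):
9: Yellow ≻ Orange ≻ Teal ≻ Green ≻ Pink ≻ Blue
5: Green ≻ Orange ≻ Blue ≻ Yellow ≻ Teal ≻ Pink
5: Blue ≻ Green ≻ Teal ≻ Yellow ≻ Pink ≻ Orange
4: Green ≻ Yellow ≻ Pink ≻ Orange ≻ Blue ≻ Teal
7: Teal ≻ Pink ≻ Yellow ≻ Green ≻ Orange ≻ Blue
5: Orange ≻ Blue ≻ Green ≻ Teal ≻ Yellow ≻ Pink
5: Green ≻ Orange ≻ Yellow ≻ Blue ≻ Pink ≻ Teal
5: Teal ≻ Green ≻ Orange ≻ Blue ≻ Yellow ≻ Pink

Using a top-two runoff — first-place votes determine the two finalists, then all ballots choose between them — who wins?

Green

Round 1 first-place votes: Pink 0, Yellow 9, Blue 5, Orange 5, Green 14, Teal 12. Green and Teal advance.
Runoff: Green is ranked above Teal on 24 ballots, Teal above Green on 21.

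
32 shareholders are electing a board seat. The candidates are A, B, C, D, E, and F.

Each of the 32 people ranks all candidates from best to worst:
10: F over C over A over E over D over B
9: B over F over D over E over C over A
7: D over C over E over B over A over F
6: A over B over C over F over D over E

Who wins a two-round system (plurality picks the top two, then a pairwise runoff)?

Round 1 first-place votes: A 6, B 9, C 0, D 7, E 0, F 10. F and B advance.
Runoff: F is ranked above B on 10 ballots, B above F on 22.

B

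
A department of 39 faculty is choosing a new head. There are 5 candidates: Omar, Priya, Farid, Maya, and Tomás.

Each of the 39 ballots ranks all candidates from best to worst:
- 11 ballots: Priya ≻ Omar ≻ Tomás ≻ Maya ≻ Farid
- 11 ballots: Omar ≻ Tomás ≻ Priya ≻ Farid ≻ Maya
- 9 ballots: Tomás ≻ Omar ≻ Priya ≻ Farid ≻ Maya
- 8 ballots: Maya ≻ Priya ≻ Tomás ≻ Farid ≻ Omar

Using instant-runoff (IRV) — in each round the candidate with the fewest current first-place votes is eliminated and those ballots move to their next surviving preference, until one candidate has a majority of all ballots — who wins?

Round 1: Omar 11, Priya 11, Farid 0, Maya 8, Tomás 9. Farid eliminated.
Round 2: Omar 11, Priya 11, Maya 8, Tomás 9. Maya eliminated.
Round 3: Omar 11, Priya 19, Tomás 9. Tomás eliminated.
Round 4: Omar 20, Priya 19. Omar has a majority (≥20).

Omar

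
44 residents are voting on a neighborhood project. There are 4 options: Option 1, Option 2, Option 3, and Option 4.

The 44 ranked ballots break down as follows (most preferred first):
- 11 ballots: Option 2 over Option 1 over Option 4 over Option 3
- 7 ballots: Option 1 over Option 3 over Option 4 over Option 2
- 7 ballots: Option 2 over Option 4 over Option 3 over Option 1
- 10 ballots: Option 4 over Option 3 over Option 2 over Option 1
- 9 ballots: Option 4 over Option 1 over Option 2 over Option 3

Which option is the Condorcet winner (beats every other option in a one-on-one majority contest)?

Option 4 vs Option 1: 26–18
Option 4 vs Option 2: 26–18
Option 4 vs Option 3: 37–7
Option 4 beats every other option.

Option 4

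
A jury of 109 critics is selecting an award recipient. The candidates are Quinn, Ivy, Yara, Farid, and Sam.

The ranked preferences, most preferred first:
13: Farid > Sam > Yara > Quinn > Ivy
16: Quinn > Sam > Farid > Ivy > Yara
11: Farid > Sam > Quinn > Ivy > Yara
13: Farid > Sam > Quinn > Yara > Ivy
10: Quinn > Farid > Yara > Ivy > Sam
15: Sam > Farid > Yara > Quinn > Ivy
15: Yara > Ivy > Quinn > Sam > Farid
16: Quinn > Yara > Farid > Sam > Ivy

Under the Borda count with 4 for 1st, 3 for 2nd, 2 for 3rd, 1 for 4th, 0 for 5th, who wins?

Farid

Quinn: 13×1 + 16×4 + 11×2 + 13×2 + 10×4 + 15×1 + 15×2 + 16×4 = 274
Ivy: 13×0 + 16×1 + 11×1 + 13×0 + 10×1 + 15×0 + 15×3 + 16×0 = 82
Yara: 13×2 + 16×0 + 11×0 + 13×1 + 10×2 + 15×2 + 15×4 + 16×3 = 197
Farid: 13×4 + 16×2 + 11×4 + 13×4 + 10×3 + 15×3 + 15×0 + 16×2 = 287
Sam: 13×3 + 16×3 + 11×3 + 13×3 + 10×0 + 15×4 + 15×1 + 16×1 = 250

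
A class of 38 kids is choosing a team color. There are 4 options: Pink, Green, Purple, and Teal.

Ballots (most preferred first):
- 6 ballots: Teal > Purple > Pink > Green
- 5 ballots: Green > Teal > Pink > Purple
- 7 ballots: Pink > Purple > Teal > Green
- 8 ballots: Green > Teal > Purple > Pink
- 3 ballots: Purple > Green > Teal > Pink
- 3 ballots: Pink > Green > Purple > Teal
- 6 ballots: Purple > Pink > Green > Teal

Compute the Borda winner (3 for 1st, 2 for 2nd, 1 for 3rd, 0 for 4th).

Pink: 6×1 + 5×1 + 7×3 + 8×0 + 3×0 + 3×3 + 6×2 = 53
Green: 6×0 + 5×3 + 7×0 + 8×3 + 3×2 + 3×2 + 6×1 = 57
Purple: 6×2 + 5×0 + 7×2 + 8×1 + 3×3 + 3×1 + 6×3 = 64
Teal: 6×3 + 5×2 + 7×1 + 8×2 + 3×1 + 3×0 + 6×0 = 54

Purple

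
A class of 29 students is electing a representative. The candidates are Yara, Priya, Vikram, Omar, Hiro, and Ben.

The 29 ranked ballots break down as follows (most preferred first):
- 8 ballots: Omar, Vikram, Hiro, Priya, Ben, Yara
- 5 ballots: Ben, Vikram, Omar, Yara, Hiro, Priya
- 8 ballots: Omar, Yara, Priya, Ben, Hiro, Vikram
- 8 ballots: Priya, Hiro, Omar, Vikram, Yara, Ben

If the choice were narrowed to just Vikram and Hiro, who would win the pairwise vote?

Hiro

Vikram is ranked above Hiro on 13 ballots; Hiro above Vikram on 16.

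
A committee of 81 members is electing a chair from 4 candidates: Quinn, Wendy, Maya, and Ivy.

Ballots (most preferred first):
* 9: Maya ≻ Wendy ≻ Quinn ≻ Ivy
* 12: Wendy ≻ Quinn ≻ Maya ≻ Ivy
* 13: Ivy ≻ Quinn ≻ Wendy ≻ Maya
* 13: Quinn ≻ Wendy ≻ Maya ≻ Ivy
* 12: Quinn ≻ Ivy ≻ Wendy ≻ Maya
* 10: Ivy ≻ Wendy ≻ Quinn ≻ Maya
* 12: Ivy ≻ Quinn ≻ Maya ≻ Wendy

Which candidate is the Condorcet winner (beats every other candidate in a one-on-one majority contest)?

Quinn

Quinn vs Wendy: 50–31
Quinn vs Maya: 72–9
Quinn vs Ivy: 46–35
Quinn beats every other candidate.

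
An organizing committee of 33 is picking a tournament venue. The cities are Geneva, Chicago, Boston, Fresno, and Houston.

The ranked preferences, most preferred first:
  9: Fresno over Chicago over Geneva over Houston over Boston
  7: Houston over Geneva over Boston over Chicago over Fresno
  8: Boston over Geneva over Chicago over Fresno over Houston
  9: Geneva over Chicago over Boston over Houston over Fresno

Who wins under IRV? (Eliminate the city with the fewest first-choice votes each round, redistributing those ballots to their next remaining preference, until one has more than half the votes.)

Round 1: Geneva 9, Chicago 0, Boston 8, Fresno 9, Houston 7. Chicago eliminated.
Round 2: Geneva 9, Boston 8, Fresno 9, Houston 7. Houston eliminated.
Round 3: Geneva 16, Boston 8, Fresno 9. Boston eliminated.
Round 4: Geneva 24, Fresno 9. Geneva has a majority (≥17).

Geneva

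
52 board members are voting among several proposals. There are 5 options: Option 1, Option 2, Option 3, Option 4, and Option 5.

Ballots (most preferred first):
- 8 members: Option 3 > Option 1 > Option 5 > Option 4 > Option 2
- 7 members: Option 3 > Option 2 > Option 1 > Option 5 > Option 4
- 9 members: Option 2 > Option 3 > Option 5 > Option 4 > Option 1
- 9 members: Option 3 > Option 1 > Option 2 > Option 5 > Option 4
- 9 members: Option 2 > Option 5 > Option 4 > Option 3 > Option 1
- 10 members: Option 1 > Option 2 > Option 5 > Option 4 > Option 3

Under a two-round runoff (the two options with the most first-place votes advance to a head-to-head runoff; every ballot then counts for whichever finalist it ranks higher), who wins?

Round 1 first-place votes: Option 1 10, Option 2 18, Option 3 24, Option 4 0, Option 5 0. Option 3 and Option 2 advance.
Runoff: Option 3 is ranked above Option 2 on 24 ballots, Option 2 above Option 3 on 28.

Option 2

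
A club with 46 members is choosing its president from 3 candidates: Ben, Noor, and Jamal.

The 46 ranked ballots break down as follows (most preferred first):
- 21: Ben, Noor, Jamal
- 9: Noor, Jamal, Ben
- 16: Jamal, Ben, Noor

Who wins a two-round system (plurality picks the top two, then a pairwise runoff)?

Round 1 first-place votes: Ben 21, Noor 9, Jamal 16. Ben and Jamal advance.
Runoff: Ben is ranked above Jamal on 21 ballots, Jamal above Ben on 25.

Jamal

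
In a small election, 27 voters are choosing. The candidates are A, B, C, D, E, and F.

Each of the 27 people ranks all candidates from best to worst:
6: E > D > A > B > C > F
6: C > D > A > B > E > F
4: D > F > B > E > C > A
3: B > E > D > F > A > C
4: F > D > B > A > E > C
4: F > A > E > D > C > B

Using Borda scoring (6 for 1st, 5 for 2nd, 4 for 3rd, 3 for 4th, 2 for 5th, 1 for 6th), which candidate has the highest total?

A: 6×4 + 6×4 + 4×1 + 3×2 + 4×3 + 4×5 = 90
B: 6×3 + 6×3 + 4×4 + 3×6 + 4×4 + 4×1 = 90
C: 6×2 + 6×6 + 4×2 + 3×1 + 4×1 + 4×2 = 71
D: 6×5 + 6×5 + 4×6 + 3×4 + 4×5 + 4×3 = 128
E: 6×6 + 6×2 + 4×3 + 3×5 + 4×2 + 4×4 = 99
F: 6×1 + 6×1 + 4×5 + 3×3 + 4×6 + 4×6 = 89

D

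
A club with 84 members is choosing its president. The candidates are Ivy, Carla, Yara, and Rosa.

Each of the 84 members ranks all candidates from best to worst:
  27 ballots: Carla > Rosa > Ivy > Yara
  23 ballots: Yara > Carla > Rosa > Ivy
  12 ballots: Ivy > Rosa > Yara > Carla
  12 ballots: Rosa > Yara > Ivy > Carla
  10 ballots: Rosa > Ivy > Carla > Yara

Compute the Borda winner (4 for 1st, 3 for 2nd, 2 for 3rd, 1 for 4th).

Rosa

Ivy: 27×2 + 23×1 + 12×4 + 12×2 + 10×3 = 179
Carla: 27×4 + 23×3 + 12×1 + 12×1 + 10×2 = 221
Yara: 27×1 + 23×4 + 12×2 + 12×3 + 10×1 = 189
Rosa: 27×3 + 23×2 + 12×3 + 12×4 + 10×4 = 251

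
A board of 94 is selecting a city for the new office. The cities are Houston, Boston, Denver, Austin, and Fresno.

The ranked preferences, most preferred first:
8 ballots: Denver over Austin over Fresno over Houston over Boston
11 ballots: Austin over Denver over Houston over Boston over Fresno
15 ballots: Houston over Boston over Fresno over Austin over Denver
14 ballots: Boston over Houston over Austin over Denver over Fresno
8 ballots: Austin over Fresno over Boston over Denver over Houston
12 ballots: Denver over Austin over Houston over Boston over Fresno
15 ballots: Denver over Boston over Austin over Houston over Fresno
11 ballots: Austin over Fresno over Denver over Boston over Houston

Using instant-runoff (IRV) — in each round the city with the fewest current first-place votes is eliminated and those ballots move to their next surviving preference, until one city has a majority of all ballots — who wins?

Round 1: Houston 15, Boston 14, Denver 35, Austin 30, Fresno 0. Fresno eliminated.
Round 2: Houston 15, Boston 14, Denver 35, Austin 30. Boston eliminated.
Round 3: Houston 29, Denver 35, Austin 30. Houston eliminated.
Round 4: Denver 35, Austin 59. Austin has a majority (≥48).

Austin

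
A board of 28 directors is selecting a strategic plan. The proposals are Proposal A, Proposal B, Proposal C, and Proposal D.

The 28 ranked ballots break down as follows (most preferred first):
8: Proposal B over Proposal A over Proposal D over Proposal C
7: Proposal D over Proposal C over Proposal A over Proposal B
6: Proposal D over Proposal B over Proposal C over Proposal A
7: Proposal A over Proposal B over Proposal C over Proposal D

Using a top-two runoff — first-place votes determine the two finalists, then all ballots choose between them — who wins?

Proposal B

Round 1 first-place votes: Proposal A 7, Proposal B 8, Proposal C 0, Proposal D 13. Proposal D and Proposal B advance.
Runoff: Proposal D is ranked above Proposal B on 13 ballots, Proposal B above Proposal D on 15.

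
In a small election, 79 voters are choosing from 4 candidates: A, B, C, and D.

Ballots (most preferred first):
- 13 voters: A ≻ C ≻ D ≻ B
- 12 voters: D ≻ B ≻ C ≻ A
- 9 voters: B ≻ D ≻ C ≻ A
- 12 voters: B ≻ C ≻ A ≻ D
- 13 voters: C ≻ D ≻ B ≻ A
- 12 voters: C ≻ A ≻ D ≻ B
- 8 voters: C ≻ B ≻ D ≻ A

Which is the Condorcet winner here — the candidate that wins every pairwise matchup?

C

C vs A: 66–13
C vs B: 46–33
C vs D: 58–21
C beats every other candidate.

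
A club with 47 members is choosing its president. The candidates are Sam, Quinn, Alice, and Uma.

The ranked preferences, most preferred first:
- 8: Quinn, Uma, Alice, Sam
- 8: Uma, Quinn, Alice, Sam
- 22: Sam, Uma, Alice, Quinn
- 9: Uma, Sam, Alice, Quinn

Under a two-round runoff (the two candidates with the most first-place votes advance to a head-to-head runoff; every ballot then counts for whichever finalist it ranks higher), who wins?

Round 1 first-place votes: Sam 22, Quinn 8, Alice 0, Uma 17. Sam and Uma advance.
Runoff: Sam is ranked above Uma on 22 ballots, Uma above Sam on 25.

Uma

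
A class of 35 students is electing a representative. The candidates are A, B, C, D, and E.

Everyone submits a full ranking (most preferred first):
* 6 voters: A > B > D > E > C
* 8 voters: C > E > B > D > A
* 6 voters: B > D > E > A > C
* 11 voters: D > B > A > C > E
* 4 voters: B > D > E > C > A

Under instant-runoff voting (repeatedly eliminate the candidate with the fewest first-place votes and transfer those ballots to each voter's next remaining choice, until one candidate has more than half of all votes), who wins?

Round 1: A 6, B 10, C 8, D 11, E 0. E eliminated.
Round 2: A 6, B 10, C 8, D 11. A eliminated.
Round 3: B 16, C 8, D 11. C eliminated.
Round 4: B 24, D 11. B has a majority (≥18).

B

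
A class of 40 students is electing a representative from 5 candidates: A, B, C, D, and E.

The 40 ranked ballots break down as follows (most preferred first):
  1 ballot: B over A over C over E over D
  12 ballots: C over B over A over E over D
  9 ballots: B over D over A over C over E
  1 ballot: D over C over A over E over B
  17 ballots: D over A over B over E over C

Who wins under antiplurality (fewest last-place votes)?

A

Last-place votes: A 0, B 1, C 17, D 13, E 9.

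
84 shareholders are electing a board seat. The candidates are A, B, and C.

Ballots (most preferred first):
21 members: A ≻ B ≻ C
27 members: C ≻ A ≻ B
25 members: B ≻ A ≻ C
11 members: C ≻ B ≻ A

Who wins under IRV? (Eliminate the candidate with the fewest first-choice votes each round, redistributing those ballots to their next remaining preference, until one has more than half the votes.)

Round 1: A 21, B 25, C 38. A eliminated.
Round 2: B 46, C 38. B has a majority (≥43).

B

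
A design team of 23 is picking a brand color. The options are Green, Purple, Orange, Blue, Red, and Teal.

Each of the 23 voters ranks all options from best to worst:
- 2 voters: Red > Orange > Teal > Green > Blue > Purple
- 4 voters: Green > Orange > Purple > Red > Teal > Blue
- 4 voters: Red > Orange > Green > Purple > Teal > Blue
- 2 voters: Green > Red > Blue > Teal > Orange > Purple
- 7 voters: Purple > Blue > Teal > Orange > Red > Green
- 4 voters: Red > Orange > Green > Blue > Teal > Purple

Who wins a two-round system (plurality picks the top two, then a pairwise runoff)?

Red

Round 1 first-place votes: Green 6, Purple 7, Orange 0, Blue 0, Red 10, Teal 0. Red and Purple advance.
Runoff: Red is ranked above Purple on 12 ballots, Purple above Red on 11.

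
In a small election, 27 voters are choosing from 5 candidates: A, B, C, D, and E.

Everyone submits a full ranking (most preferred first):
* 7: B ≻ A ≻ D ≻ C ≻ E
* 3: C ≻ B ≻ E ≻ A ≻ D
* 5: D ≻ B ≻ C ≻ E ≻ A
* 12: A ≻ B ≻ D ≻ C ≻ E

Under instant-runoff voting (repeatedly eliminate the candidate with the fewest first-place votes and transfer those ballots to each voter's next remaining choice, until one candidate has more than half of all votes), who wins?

Round 1: A 12, B 7, C 3, D 5, E 0. E eliminated.
Round 2: A 12, B 7, C 3, D 5. C eliminated.
Round 3: A 12, B 10, D 5. D eliminated.
Round 4: A 12, B 15. B has a majority (≥14).

B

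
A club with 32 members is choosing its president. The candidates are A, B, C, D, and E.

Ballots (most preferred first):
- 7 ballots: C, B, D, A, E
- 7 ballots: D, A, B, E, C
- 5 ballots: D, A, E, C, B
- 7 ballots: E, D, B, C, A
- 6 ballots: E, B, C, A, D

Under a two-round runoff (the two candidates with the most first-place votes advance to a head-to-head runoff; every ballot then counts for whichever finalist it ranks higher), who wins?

Round 1 first-place votes: A 0, B 0, C 7, D 12, E 13. E and D advance.
Runoff: E is ranked above D on 13 ballots, D above E on 19.

D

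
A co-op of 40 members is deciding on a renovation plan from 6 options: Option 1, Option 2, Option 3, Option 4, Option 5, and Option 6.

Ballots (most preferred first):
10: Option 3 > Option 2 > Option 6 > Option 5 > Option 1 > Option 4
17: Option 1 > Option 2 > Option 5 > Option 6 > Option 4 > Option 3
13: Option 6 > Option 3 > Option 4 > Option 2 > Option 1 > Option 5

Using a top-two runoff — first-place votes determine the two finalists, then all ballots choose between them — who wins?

Option 6

Round 1 first-place votes: Option 1 17, Option 2 0, Option 3 10, Option 4 0, Option 5 0, Option 6 13. Option 1 and Option 6 advance.
Runoff: Option 1 is ranked above Option 6 on 17 ballots, Option 6 above Option 1 on 23.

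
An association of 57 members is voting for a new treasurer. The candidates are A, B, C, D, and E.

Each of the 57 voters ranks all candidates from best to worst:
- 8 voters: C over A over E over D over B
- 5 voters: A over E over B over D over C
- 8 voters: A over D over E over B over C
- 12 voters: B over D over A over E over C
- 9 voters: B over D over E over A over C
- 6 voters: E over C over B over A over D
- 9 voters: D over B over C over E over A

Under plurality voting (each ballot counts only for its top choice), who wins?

B

First-place votes: A 13, B 21, C 8, D 9, E 6.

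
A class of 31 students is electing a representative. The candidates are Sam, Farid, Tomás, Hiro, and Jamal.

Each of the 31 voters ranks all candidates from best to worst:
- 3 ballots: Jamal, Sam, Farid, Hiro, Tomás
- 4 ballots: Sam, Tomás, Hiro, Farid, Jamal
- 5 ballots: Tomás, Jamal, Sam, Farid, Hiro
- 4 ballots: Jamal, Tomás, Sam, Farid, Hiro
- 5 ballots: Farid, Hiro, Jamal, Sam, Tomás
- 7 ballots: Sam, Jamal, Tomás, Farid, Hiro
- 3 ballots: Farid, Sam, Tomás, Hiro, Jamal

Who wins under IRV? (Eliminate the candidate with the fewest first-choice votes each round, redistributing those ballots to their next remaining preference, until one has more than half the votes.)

Jamal

Round 1: Sam 11, Farid 8, Tomás 5, Hiro 0, Jamal 7. Hiro eliminated.
Round 2: Sam 11, Farid 8, Tomás 5, Jamal 7. Tomás eliminated.
Round 3: Sam 11, Farid 8, Jamal 12. Farid eliminated.
Round 4: Sam 14, Jamal 17. Jamal has a majority (≥16).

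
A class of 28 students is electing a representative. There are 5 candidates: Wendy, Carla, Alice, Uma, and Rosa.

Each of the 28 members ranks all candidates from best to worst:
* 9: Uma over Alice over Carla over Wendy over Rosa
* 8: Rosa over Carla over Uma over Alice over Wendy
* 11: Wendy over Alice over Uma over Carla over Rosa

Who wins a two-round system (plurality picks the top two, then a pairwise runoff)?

Uma

Round 1 first-place votes: Wendy 11, Carla 0, Alice 0, Uma 9, Rosa 8. Wendy and Uma advance.
Runoff: Wendy is ranked above Uma on 11 ballots, Uma above Wendy on 17.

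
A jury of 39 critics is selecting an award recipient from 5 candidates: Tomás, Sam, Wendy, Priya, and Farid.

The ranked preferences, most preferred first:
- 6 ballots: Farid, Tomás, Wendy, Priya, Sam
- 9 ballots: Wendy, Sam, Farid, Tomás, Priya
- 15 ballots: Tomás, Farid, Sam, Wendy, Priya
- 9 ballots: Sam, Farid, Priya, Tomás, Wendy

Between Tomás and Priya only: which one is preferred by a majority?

Tomás is ranked above Priya on 30 ballots; Priya above Tomás on 9.

Tomás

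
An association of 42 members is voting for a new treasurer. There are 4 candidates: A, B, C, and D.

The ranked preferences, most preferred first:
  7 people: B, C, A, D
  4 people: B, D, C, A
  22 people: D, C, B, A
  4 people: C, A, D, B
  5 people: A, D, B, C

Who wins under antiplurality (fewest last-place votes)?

B

Last-place votes: A 26, B 4, C 5, D 7.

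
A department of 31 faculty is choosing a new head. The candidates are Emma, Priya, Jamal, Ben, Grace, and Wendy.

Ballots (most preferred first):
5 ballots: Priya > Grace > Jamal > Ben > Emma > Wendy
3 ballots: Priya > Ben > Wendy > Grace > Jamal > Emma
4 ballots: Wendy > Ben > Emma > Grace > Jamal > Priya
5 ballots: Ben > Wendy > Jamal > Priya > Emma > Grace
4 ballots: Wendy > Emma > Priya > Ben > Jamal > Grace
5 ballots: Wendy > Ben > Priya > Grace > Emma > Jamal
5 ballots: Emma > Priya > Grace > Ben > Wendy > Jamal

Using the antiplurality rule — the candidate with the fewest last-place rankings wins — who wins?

Ben

Last-place votes: Emma 3, Priya 4, Jamal 10, Ben 0, Grace 9, Wendy 5.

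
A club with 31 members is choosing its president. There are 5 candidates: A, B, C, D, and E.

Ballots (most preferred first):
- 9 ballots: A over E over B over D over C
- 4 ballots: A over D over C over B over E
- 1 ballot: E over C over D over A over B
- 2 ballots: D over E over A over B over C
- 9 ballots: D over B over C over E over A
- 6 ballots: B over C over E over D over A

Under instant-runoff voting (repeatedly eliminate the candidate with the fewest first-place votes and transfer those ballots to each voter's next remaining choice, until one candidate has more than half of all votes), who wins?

Round 1: A 13, B 6, C 0, D 11, E 1. C eliminated.
Round 2: A 13, B 6, D 11, E 1. E eliminated.
Round 3: A 13, B 6, D 12. B eliminated.
Round 4: A 13, D 18. D has a majority (≥16).

D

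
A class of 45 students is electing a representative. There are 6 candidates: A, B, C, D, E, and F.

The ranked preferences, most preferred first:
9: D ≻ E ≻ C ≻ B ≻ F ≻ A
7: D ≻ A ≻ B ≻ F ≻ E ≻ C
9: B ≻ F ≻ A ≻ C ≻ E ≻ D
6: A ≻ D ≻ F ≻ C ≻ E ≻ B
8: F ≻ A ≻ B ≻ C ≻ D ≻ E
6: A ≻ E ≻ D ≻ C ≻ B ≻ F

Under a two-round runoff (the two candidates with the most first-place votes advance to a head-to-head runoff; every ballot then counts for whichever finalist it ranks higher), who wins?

A

Round 1 first-place votes: A 12, B 9, C 0, D 16, E 0, F 8. D and A advance.
Runoff: D is ranked above A on 16 ballots, A above D on 29.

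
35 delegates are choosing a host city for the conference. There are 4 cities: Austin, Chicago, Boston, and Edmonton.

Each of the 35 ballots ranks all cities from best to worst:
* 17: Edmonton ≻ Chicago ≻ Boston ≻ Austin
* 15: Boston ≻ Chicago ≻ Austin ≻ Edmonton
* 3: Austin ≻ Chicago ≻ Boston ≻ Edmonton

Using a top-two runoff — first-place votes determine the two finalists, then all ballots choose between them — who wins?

Round 1 first-place votes: Austin 3, Chicago 0, Boston 15, Edmonton 17. Edmonton and Boston advance.
Runoff: Edmonton is ranked above Boston on 17 ballots, Boston above Edmonton on 18.

Boston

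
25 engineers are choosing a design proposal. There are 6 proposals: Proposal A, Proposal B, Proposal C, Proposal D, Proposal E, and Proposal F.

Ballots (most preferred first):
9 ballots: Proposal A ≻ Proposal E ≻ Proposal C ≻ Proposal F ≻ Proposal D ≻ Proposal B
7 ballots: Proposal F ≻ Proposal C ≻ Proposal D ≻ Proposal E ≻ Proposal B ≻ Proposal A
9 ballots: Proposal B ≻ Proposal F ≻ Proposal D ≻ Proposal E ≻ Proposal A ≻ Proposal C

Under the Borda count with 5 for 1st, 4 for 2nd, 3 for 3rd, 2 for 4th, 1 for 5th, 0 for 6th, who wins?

Proposal F

Proposal A: 9×5 + 7×0 + 9×1 = 54
Proposal B: 9×0 + 7×1 + 9×5 = 52
Proposal C: 9×3 + 7×4 + 9×0 = 55
Proposal D: 9×1 + 7×3 + 9×3 = 57
Proposal E: 9×4 + 7×2 + 9×2 = 68
Proposal F: 9×2 + 7×5 + 9×4 = 89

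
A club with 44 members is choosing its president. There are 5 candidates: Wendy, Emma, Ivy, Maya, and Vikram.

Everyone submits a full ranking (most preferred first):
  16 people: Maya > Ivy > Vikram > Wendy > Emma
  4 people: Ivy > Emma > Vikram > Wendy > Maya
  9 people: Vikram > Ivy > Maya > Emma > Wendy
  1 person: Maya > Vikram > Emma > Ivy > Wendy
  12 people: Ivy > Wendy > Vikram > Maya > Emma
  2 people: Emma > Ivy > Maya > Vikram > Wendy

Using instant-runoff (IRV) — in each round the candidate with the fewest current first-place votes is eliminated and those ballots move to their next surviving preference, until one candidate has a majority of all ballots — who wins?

Round 1: Wendy 0, Emma 2, Ivy 16, Maya 17, Vikram 9. Wendy eliminated.
Round 2: Emma 2, Ivy 16, Maya 17, Vikram 9. Emma eliminated.
Round 3: Ivy 18, Maya 17, Vikram 9. Vikram eliminated.
Round 4: Ivy 27, Maya 17. Ivy has a majority (≥23).

Ivy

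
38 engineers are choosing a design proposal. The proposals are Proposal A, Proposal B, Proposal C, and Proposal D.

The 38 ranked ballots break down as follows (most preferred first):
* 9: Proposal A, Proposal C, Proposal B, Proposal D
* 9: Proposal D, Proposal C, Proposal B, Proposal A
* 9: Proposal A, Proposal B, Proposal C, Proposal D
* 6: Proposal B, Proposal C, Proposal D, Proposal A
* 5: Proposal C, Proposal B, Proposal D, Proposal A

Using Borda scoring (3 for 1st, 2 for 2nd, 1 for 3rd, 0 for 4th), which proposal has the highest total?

Proposal A: 9×3 + 9×0 + 9×3 + 6×0 + 5×0 = 54
Proposal B: 9×1 + 9×1 + 9×2 + 6×3 + 5×2 = 64
Proposal C: 9×2 + 9×2 + 9×1 + 6×2 + 5×3 = 72
Proposal D: 9×0 + 9×3 + 9×0 + 6×1 + 5×1 = 38

Proposal C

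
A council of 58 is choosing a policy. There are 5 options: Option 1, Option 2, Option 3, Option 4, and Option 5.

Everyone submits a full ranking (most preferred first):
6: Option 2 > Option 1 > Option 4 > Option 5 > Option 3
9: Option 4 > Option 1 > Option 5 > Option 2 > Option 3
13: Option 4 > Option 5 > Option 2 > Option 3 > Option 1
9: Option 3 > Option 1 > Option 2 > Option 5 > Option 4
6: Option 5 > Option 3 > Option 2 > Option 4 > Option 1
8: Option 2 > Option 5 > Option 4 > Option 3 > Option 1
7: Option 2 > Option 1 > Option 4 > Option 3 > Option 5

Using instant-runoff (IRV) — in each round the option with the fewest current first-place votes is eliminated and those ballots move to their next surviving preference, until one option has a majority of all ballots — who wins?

Round 1: Option 1 0, Option 2 21, Option 3 9, Option 4 22, Option 5 6. Option 1 eliminated.
Round 2: Option 2 21, Option 3 9, Option 4 22, Option 5 6. Option 5 eliminated.
Round 3: Option 2 21, Option 3 15, Option 4 22. Option 3 eliminated.
Round 4: Option 2 36, Option 4 22. Option 2 has a majority (≥30).

Option 2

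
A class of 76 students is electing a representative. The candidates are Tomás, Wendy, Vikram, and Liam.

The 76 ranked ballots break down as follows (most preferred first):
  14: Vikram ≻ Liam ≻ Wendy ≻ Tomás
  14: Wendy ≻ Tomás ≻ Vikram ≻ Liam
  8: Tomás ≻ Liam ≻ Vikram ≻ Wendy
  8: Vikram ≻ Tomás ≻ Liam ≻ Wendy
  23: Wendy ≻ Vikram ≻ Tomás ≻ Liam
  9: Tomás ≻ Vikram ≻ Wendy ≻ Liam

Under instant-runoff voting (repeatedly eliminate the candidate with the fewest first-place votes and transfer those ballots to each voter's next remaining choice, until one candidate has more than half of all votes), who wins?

Vikram

Round 1: Tomás 17, Wendy 37, Vikram 22, Liam 0. Liam eliminated.
Round 2: Tomás 17, Wendy 37, Vikram 22. Tomás eliminated.
Round 3: Wendy 37, Vikram 39. Vikram has a majority (≥39).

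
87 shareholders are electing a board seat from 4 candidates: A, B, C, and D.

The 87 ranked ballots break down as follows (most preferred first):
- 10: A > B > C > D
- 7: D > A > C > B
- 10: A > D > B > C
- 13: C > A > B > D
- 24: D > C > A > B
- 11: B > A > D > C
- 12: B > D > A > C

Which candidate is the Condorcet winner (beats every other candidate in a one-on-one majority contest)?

A

A vs B: 64–23
A vs C: 50–37
A vs D: 44–43
A beats every other candidate.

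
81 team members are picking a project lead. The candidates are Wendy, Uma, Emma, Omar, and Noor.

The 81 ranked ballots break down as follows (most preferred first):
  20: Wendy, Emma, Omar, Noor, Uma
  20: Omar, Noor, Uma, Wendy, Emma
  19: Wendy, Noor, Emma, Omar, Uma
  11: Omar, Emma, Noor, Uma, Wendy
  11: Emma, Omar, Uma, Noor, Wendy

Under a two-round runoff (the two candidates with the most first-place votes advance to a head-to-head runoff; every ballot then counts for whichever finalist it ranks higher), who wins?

Round 1 first-place votes: Wendy 39, Uma 0, Emma 11, Omar 31, Noor 0. Wendy and Omar advance.
Runoff: Wendy is ranked above Omar on 39 ballots, Omar above Wendy on 42.

Omar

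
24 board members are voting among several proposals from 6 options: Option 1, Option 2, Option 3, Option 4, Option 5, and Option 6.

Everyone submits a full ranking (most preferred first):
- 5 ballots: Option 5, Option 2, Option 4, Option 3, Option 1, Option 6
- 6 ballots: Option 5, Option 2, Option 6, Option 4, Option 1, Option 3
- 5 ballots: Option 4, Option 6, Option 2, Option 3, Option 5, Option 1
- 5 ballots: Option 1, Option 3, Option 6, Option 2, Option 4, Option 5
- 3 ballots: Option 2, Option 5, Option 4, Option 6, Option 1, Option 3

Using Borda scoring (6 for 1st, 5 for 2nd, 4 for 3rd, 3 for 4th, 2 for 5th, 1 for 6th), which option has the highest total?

Option 1: 5×2 + 6×2 + 5×1 + 5×6 + 3×2 = 63
Option 2: 5×5 + 6×5 + 5×4 + 5×3 + 3×6 = 108
Option 3: 5×3 + 6×1 + 5×3 + 5×5 + 3×1 = 64
Option 4: 5×4 + 6×3 + 5×6 + 5×2 + 3×4 = 90
Option 5: 5×6 + 6×6 + 5×2 + 5×1 + 3×5 = 96
Option 6: 5×1 + 6×4 + 5×5 + 5×4 + 3×3 = 83

Option 2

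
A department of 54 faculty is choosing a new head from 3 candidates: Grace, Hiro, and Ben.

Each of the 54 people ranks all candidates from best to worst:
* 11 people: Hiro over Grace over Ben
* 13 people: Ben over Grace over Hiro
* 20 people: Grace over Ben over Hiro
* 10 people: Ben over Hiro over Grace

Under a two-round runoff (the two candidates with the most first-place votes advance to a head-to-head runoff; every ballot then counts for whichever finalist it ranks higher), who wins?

Round 1 first-place votes: Grace 20, Hiro 11, Ben 23. Ben and Grace advance.
Runoff: Ben is ranked above Grace on 23 ballots, Grace above Ben on 31.

Grace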